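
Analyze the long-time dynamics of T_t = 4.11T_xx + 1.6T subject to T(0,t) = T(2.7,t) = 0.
Long-time behavior: T → 0. Diffusion dominates reaction (r=1.6 < κπ²/L²≈5.56); solution decays.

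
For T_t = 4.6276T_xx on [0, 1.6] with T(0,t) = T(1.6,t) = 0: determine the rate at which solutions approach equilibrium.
Eigenvalues: λₙ = 4.6276n²π²/1.6².
First three modes:
  n=1: λ₁ = 4.6276π²/1.6² ≈ 17.841
  n=2: λ₂ = 18.5104π²/1.6² ≈ 71.363 (4× faster decay)
  n=3: λ₃ = 41.6484π²/1.6² ≈ 160.568 (9× faster decay)
As t → ∞, higher modes decay exponentially faster. The n=1 mode dominates: T ~ c₁ sin(πx/1.6) e^{-λ₁t}.
Decay rate: λ₁ = 4.6276π²/1.6² ≈ 17.841.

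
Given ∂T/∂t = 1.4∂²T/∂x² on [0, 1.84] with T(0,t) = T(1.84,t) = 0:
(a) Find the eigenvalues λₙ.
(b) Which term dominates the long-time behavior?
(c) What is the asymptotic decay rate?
Eigenvalues: λₙ = 1.4n²π²/1.84².
First three modes:
  n=1: λ₁ = 1.4π²/1.84² ≈ 4.081
  n=2: λ₂ = 5.6π²/1.84² ≈ 16.325 (4× faster decay)
  n=3: λ₃ = 12.6π²/1.84² ≈ 36.731 (9× faster decay)
As t → ∞, higher modes decay exponentially faster. The n=1 mode dominates: T ~ c₁ sin(πx/1.84) e^{-λ₁t}.
Decay rate: λ₁ = 1.4π²/1.84² ≈ 4.081.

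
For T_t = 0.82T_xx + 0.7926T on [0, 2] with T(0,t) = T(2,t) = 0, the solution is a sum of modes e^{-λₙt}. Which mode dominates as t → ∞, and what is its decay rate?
Eigenvalues: λₙ = 0.82n²π²/2² - 0.7926.
First three modes:
  n=1: λ₁ = 0.82π²/2² - 0.7926 ≈ 1.231
  n=2: λ₂ = 3.28π²/2² - 0.7926 ≈ 7.3
  n=3: λ₃ = 7.38π²/2² - 0.7926 ≈ 17.417
Since 0.82π²/2² ≈ 2.023 > 0.7926, all λₙ > 0.
The n=1 mode decays slowest → dominates as t → ∞.
Asymptotic: T ~ c₁ sin(πx/2) e^{-λ₁t} with decay rate λ₁ ≈ 1.231.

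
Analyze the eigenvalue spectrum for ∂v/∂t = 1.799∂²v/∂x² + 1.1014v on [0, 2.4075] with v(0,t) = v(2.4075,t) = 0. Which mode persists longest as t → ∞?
Eigenvalues: λₙ = 1.799n²π²/2.4075² - 1.1014.
First three modes:
  n=1: λ₁ = 1.799π²/2.4075² - 1.1014 ≈ 1.962
  n=2: λ₂ = 7.196π²/2.4075² - 1.1014 ≈ 11.152
  n=3: λ₃ = 16.191π²/2.4075² - 1.1014 ≈ 26.469
Since 1.799π²/2.4075² ≈ 3.063 > 1.1014, all λₙ > 0.
The n=1 mode decays slowest → dominates as t → ∞.
Asymptotic: v ~ c₁ sin(πx/2.4075) e^{-λ₁t} with decay rate λ₁ ≈ 1.962.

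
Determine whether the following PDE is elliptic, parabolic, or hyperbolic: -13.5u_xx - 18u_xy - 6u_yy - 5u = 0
Coefficients: A = -13.5, B = -18, C = -6. B² - 4AC = 0, which is zero, so the equation is parabolic.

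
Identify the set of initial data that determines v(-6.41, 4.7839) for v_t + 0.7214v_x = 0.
A single point: x = -9.86110546. The characteristic through (-6.41, 4.7839) is x - 0.7214t = const, so x = -6.41 - 0.7214·4.7839 = -9.86110546.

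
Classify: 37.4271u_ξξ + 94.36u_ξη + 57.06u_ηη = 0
Hyperbolic (discriminant = 361.448296).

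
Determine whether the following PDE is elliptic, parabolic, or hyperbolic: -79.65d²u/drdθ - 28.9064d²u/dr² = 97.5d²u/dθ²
Rewriting in standard form: -28.9064d²u/dr² - 79.65d²u/drdθ - 97.5d²u/dθ² = 0. Coefficients: A = -28.9064, B = -79.65, C = -97.5. B² - 4AC = -4929.3735, which is negative, so the equation is elliptic.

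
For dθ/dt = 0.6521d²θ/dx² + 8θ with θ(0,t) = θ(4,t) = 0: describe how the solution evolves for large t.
θ grows unboundedly. Reaction dominates diffusion (r=8 > κπ²/L²≈0.4); solution grows exponentially.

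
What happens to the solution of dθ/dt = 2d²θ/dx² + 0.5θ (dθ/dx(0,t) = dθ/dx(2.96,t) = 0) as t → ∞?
θ grows unboundedly. With Neumann BCs the constant mode has diffusion eigenvalue 0, so any r > 0 makes it grow like e^(0.5t); solution grows exponentially.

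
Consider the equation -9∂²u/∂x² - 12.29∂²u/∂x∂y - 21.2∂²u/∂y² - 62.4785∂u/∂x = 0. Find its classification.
Elliptic. (A = -9, B = -12.29, C = -21.2 gives B² - 4AC = -612.1559.)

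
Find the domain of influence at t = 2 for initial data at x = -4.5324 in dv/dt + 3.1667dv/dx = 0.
At x = 1.801. The characteristic carries data from (-4.5324, 0) to (1.801, 2).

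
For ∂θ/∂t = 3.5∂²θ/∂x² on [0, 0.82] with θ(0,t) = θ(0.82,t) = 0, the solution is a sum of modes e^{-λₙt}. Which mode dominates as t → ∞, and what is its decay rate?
Eigenvalues: λₙ = 3.5n²π²/0.82².
First three modes:
  n=1: λ₁ = 3.5π²/0.82² ≈ 51.374
  n=2: λ₂ = 14π²/0.82² ≈ 205.494 (4× faster decay)
  n=3: λ₃ = 31.5π²/0.82² ≈ 462.362 (9× faster decay)
As t → ∞, higher modes decay exponentially faster. The n=1 mode dominates: θ ~ c₁ sin(πx/0.82) e^{-λ₁t}.
Decay rate: λ₁ = 3.5π²/0.82² ≈ 51.374.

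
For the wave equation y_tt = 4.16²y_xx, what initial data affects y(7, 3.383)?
Domain of dependence: [-7.07328, 21.07328]. Signals travel at speed 4.16, so data within |x - 7| ≤ 4.16·3.383 = 14.07328 can reach the point.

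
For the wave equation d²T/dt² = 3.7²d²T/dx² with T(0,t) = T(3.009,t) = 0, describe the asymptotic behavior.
T oscillates (no decay). Energy is conserved; the solution oscillates indefinitely as standing waves.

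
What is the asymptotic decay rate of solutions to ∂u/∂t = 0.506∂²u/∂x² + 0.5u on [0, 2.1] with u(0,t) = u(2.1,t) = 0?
Eigenvalues: λₙ = 0.506n²π²/2.1² - 0.5.
First three modes:
  n=1: λ₁ = 0.506π²/2.1² - 0.5 ≈ 0.632
  n=2: λ₂ = 2.024π²/2.1² - 0.5 ≈ 4.03
  n=3: λ₃ = 4.554π²/2.1² - 0.5 ≈ 9.692
Since 0.506π²/2.1² ≈ 1.132 > 0.5, all λₙ > 0.
The n=1 mode decays slowest → dominates as t → ∞.
Asymptotic: u ~ c₁ sin(πx/2.1) e^{-λ₁t} with decay rate λ₁ ≈ 0.632.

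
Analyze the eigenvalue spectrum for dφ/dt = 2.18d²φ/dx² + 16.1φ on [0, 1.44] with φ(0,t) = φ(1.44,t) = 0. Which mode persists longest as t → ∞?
Eigenvalues: λₙ = 2.18n²π²/1.44² - 16.1.
First three modes:
  n=1: λ₁ = 2.18π²/1.44² - 16.1 ≈ -5.724
  n=2: λ₂ = 8.72π²/1.44² - 16.1 ≈ 25.404
  n=3: λ₃ = 19.62π²/1.44² - 16.1 ≈ 77.284
Since 2.18π²/1.44² ≈ 10.376 < 16.1, λ₁ < 0.
The n=1 mode grows fastest (−λₙ is largest for n=1) → dominates.
Asymptotic: φ ~ c₁ sin(πx/1.44) e^{5.724t} (exponential growth at rate −λ₁ ≈ 5.724).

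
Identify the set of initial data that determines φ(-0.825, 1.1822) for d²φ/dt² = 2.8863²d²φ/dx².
Domain of dependence: [-4.23718386, 2.58718386]. Signals travel at speed 2.8863, so data within |x - -0.825| ≤ 2.8863·1.1822 = 3.41218386 can reach the point.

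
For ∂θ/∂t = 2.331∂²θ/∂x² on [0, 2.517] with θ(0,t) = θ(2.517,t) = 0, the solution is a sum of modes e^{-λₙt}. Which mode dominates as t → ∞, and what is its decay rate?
Eigenvalues: λₙ = 2.331n²π²/2.517².
First three modes:
  n=1: λ₁ = 2.331π²/2.517² ≈ 3.631
  n=2: λ₂ = 9.324π²/2.517² ≈ 14.526 (4× faster decay)
  n=3: λ₃ = 20.979π²/2.517² ≈ 32.683 (9× faster decay)
As t → ∞, higher modes decay exponentially faster. The n=1 mode dominates: θ ~ c₁ sin(πx/2.517) e^{-λ₁t}.
Decay rate: λ₁ = 2.331π²/2.517² ≈ 3.631.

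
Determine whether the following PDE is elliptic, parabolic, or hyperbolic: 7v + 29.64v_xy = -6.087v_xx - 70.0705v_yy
Rewriting in standard form: 6.087v_xx + 29.64v_xy + 70.0705v_yy + 7v = 0. Coefficients: A = 6.087, B = 29.64, C = 70.0705. B² - 4AC = -827.546934, which is negative, so the equation is elliptic.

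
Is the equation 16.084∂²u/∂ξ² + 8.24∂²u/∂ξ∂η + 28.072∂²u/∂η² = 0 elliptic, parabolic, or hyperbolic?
Computing B² - 4AC with A = 16.084, B = 8.24, C = 28.072: discriminant = -1738.142592 (negative). Answer: elliptic.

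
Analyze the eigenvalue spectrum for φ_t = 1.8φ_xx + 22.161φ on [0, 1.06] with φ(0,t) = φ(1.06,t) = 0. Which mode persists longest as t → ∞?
Eigenvalues: λₙ = 1.8n²π²/1.06² - 22.161.
First three modes:
  n=1: λ₁ = 1.8π²/1.06² - 22.161 ≈ -6.35
  n=2: λ₂ = 7.2π²/1.06² - 22.161 ≈ 41.083
  n=3: λ₃ = 16.2π²/1.06² - 22.161 ≈ 120.138
Since 1.8π²/1.06² ≈ 15.811 < 22.161, λ₁ < 0.
The n=1 mode grows fastest (−λₙ is largest for n=1) → dominates.
Asymptotic: φ ~ c₁ sin(πx/1.06) e^{6.35t} (exponential growth at rate −λ₁ ≈ 6.35).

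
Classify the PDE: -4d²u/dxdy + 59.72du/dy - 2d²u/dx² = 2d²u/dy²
Rewriting in standard form: -2d²u/dx² - 4d²u/dxdy - 2d²u/dy² + 59.72du/dy = 0. A = -2, B = -4, C = -2. Discriminant B² - 4AC = 0. Since 0 = 0, parabolic.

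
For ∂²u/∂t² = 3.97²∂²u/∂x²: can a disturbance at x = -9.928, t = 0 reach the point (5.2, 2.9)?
No. The domain of dependence is [-6.313, 16.713], and -9.928 is outside this interval.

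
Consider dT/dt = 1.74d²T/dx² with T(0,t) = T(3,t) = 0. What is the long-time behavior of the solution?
As t → ∞, T → 0. Heat diffuses out through both boundaries.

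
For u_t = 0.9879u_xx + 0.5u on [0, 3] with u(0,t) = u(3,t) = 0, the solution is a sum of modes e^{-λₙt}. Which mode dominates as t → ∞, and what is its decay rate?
Eigenvalues: λₙ = 0.9879n²π²/3² - 0.5.
First three modes:
  n=1: λ₁ = 0.9879π²/3² - 0.5 ≈ 0.583
  n=2: λ₂ = 3.9516π²/3² - 0.5 ≈ 3.833
  n=3: λ₃ = 8.8911π²/3² - 0.5 ≈ 9.25
Since 0.9879π²/3² ≈ 1.083 > 0.5, all λₙ > 0.
The n=1 mode decays slowest → dominates as t → ∞.
Asymptotic: u ~ c₁ sin(πx/3) e^{-λ₁t} with decay rate λ₁ ≈ 0.583.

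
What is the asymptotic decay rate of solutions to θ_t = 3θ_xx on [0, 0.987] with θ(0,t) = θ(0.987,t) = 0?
Eigenvalues: λₙ = 3n²π²/0.987².
First three modes:
  n=1: λ₁ = 3π²/0.987² ≈ 30.394
  n=2: λ₂ = 12π²/0.987² ≈ 121.576 (4× faster decay)
  n=3: λ₃ = 27π²/0.987² ≈ 273.545 (9× faster decay)
As t → ∞, higher modes decay exponentially faster. The n=1 mode dominates: θ ~ c₁ sin(πx/0.987) e^{-λ₁t}.
Decay rate: λ₁ = 3π²/0.987² ≈ 30.394.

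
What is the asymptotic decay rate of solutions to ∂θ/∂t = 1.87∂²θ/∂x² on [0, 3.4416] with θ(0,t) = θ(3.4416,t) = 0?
Eigenvalues: λₙ = 1.87n²π²/3.4416².
First three modes:
  n=1: λ₁ = 1.87π²/3.4416² ≈ 1.558
  n=2: λ₂ = 7.48π²/3.4416² ≈ 6.233 (4× faster decay)
  n=3: λ₃ = 16.83π²/3.4416² ≈ 14.024 (9× faster decay)
As t → ∞, higher modes decay exponentially faster. The n=1 mode dominates: θ ~ c₁ sin(πx/3.4416) e^{-λ₁t}.
Decay rate: λ₁ = 1.87π²/3.4416² ≈ 1.558.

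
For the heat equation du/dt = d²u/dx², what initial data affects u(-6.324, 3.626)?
The entire real line. The heat equation has infinite propagation speed: any initial disturbance instantly affects all points (though exponentially small far away).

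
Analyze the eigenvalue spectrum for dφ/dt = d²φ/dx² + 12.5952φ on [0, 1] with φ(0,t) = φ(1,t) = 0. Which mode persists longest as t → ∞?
Eigenvalues: λₙ = n²π²/1² - 12.5952.
First three modes:
  n=1: λ₁ = π² - 12.5952 ≈ -2.726
  n=2: λ₂ = 4π² - 12.5952 ≈ 26.883
  n=3: λ₃ = 9π² - 12.5952 ≈ 76.231
Since π² ≈ 9.87 < 12.5952, λ₁ < 0.
The n=1 mode grows fastest (−λₙ is largest for n=1) → dominates.
Asymptotic: φ ~ c₁ sin(πx/1) e^{2.726t} (exponential growth at rate −λ₁ ≈ 2.726).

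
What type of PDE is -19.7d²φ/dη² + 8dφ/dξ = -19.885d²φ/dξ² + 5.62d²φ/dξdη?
Rewriting in standard form: 19.885d²φ/dξ² - 5.62d²φ/dξdη - 19.7d²φ/dη² + 8dφ/dξ = 0. With A = 19.885, B = -5.62, C = -19.7, the discriminant is 1598.5224. This is a hyperbolic PDE.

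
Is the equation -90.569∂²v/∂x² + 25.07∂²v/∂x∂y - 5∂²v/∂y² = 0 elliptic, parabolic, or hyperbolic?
Computing B² - 4AC with A = -90.569, B = 25.07, C = -5: discriminant = -1182.8751 (negative). Answer: elliptic.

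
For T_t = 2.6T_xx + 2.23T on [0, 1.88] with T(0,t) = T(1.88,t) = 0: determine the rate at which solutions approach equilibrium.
Eigenvalues: λₙ = 2.6n²π²/1.88² - 2.23.
First three modes:
  n=1: λ₁ = 2.6π²/1.88² - 2.23 ≈ 5.03
  n=2: λ₂ = 10.4π²/1.88² - 2.23 ≈ 26.811
  n=3: λ₃ = 23.4π²/1.88² - 2.23 ≈ 63.113
Since 2.6π²/1.88² ≈ 7.26 > 2.23, all λₙ > 0.
The n=1 mode decays slowest → dominates as t → ∞.
Asymptotic: T ~ c₁ sin(πx/1.88) e^{-λ₁t} with decay rate λ₁ ≈ 5.03.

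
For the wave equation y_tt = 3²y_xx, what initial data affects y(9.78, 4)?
Domain of dependence: [-2.22, 21.78]. Signals travel at speed 3, so data within |x - 9.78| ≤ 3·4 = 12 can reach the point.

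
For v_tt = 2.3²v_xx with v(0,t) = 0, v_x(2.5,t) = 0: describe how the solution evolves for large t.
v oscillates (no decay). Energy is conserved; the solution oscillates indefinitely as standing waves.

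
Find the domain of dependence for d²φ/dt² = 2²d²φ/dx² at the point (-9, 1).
Domain of dependence: [-11, -7]. Signals travel at speed 2, so data within |x - -9| ≤ 2·1 = 2 can reach the point.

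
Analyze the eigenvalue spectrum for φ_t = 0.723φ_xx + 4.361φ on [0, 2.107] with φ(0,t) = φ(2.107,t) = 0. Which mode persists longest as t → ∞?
Eigenvalues: λₙ = 0.723n²π²/2.107² - 4.361.
First three modes:
  n=1: λ₁ = 0.723π²/2.107² - 4.361 ≈ -2.754
  n=2: λ₂ = 2.892π²/2.107² - 4.361 ≈ 2.068
  n=3: λ₃ = 6.507π²/2.107² - 4.361 ≈ 10.105
Since 0.723π²/2.107² ≈ 1.607 < 4.361, λ₁ < 0.
The n=1 mode grows fastest (−λₙ is largest for n=1) → dominates.
Asymptotic: φ ~ c₁ sin(πx/2.107) e^{2.754t} (exponential growth at rate −λ₁ ≈ 2.754).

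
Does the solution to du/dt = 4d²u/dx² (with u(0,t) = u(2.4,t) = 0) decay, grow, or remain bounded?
u → 0. Heat diffuses out through both boundaries.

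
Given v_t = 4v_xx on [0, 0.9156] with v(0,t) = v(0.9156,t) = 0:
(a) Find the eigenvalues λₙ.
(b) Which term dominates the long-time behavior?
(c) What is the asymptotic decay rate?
Eigenvalues: λₙ = 4n²π²/0.9156².
First three modes:
  n=1: λ₁ = 4π²/0.9156² ≈ 47.092
  n=2: λ₂ = 16π²/0.9156² ≈ 188.368 (4× faster decay)
  n=3: λ₃ = 36π²/0.9156² ≈ 423.829 (9× faster decay)
As t → ∞, higher modes decay exponentially faster. The n=1 mode dominates: v ~ c₁ sin(πx/0.9156) e^{-λ₁t}.
Decay rate: λ₁ = 4π²/0.9156² ≈ 47.092.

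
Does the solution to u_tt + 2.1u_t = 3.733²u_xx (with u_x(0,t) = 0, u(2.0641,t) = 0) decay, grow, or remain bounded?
u → 0. Damping (γ=2.1) dissipates energy; oscillations decay exponentially.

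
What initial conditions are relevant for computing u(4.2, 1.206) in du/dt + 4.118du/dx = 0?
A single point: x = -0.766308. The characteristic through (4.2, 1.206) is x - 4.118t = const, so x = 4.2 - 4.118·1.206 = -0.766308.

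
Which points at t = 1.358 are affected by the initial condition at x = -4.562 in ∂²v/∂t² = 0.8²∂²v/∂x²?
Domain of influence: [-5.6484, -3.4756]. Data at x = -4.562 spreads outward at speed 0.8.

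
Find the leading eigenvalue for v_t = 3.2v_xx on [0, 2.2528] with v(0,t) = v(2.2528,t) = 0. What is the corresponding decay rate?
Eigenvalues: λₙ = 3.2n²π²/2.2528².
First three modes:
  n=1: λ₁ = 3.2π²/2.2528² ≈ 6.223
  n=2: λ₂ = 12.8π²/2.2528² ≈ 24.892 (4× faster decay)
  n=3: λ₃ = 28.8π²/2.2528² ≈ 56.008 (9× faster decay)
As t → ∞, higher modes decay exponentially faster. The n=1 mode dominates: v ~ c₁ sin(πx/2.2528) e^{-λ₁t}.
Decay rate: λ₁ = 3.2π²/2.2528² ≈ 6.223.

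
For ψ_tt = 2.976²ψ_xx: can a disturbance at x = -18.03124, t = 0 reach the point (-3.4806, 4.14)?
No. The domain of dependence is [-15.80124, 8.84004], and -18.03124 is outside this interval.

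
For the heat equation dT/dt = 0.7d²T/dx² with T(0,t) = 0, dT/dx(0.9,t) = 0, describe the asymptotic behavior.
T → 0. Heat escapes through the Dirichlet boundary.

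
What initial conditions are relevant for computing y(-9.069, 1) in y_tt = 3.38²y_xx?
Domain of dependence: [-12.449, -5.689]. Signals travel at speed 3.38, so data within |x - -9.069| ≤ 3.38·1 = 3.38 can reach the point.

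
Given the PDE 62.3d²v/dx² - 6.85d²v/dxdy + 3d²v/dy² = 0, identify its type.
The second-order coefficients are A = 62.3, B = -6.85, C = 3. Since B² - 4AC = -700.6775 < 0, this is an elliptic PDE.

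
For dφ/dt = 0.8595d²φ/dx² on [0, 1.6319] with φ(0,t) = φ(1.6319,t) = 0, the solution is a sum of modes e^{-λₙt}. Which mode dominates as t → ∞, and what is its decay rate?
Eigenvalues: λₙ = 0.8595n²π²/1.6319².
First three modes:
  n=1: λ₁ = 0.8595π²/1.6319² ≈ 3.185
  n=2: λ₂ = 3.438π²/1.6319² ≈ 12.741 (4× faster decay)
  n=3: λ₃ = 7.7355π²/1.6319² ≈ 28.668 (9× faster decay)
As t → ∞, higher modes decay exponentially faster. The n=1 mode dominates: φ ~ c₁ sin(πx/1.6319) e^{-λ₁t}.
Decay rate: λ₁ = 0.8595π²/1.6319² ≈ 3.185.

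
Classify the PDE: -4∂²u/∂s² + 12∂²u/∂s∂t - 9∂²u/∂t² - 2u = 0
A = -4, B = 12, C = -9. Discriminant B² - 4AC = 0. Since 0 = 0, parabolic.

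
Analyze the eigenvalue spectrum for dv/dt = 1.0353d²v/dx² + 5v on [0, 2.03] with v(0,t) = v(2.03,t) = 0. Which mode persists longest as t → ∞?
Eigenvalues: λₙ = 1.0353n²π²/2.03² - 5.
First three modes:
  n=1: λ₁ = 1.0353π²/2.03² - 5 ≈ -2.52
  n=2: λ₂ = 4.1412π²/2.03² - 5 ≈ 4.918
  n=3: λ₃ = 9.3177π²/2.03² - 5 ≈ 17.316
Since 1.0353π²/2.03² ≈ 2.48 < 5, λ₁ < 0.
The n=1 mode grows fastest (−λₙ is largest for n=1) → dominates.
Asymptotic: v ~ c₁ sin(πx/2.03) e^{2.52t} (exponential growth at rate −λ₁ ≈ 2.52).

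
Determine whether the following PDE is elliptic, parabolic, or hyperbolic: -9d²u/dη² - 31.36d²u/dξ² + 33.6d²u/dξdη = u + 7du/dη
Rewriting in standard form: -31.36d²u/dξ² + 33.6d²u/dξdη - 9d²u/dη² - 7du/dη - u = 0. Coefficients: A = -31.36, B = 33.6, C = -9. B² - 4AC = 0, which is zero, so the equation is parabolic.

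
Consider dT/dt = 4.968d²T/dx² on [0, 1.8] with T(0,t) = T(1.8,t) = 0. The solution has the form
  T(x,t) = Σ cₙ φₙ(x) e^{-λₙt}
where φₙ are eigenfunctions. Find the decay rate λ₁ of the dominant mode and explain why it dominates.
Eigenvalues: λₙ = 4.968n²π²/1.8².
First three modes:
  n=1: λ₁ = 4.968π²/1.8² ≈ 15.133
  n=2: λ₂ = 19.872π²/1.8² ≈ 60.534 (4× faster decay)
  n=3: λ₃ = 44.712π²/1.8² ≈ 136.201 (9× faster decay)
As t → ∞, higher modes decay exponentially faster. The n=1 mode dominates: T ~ c₁ sin(πx/1.8) e^{-λ₁t}.
Decay rate: λ₁ = 4.968π²/1.8² ≈ 15.133.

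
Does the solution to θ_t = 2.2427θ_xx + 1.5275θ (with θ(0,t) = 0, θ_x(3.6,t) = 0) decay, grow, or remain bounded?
θ grows unboundedly. Reaction dominates diffusion (r=1.5275 > κπ²/(4L²)≈0.43); solution grows exponentially.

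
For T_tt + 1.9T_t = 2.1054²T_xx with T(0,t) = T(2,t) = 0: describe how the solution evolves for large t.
T → 0. Damping (γ=1.9) dissipates energy; oscillations decay exponentially.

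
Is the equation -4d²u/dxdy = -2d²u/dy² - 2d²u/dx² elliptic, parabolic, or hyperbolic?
Rewriting in standard form: 2d²u/dx² - 4d²u/dxdy + 2d²u/dy² = 0. Computing B² - 4AC with A = 2, B = -4, C = 2: discriminant = 0 (zero). Answer: parabolic.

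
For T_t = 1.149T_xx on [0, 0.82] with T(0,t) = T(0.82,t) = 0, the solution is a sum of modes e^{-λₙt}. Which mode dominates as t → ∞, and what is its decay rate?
Eigenvalues: λₙ = 1.149n²π²/0.82².
First three modes:
  n=1: λ₁ = 1.149π²/0.82² ≈ 16.865
  n=2: λ₂ = 4.596π²/0.82² ≈ 67.461 (4× faster decay)
  n=3: λ₃ = 10.341π²/0.82² ≈ 151.787 (9× faster decay)
As t → ∞, higher modes decay exponentially faster. The n=1 mode dominates: T ~ c₁ sin(πx/0.82) e^{-λ₁t}.
Decay rate: λ₁ = 1.149π²/0.82² ≈ 16.865.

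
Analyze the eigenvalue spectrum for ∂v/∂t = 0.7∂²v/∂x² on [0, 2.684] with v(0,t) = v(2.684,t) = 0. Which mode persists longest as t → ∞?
Eigenvalues: λₙ = 0.7n²π²/2.684².
First three modes:
  n=1: λ₁ = 0.7π²/2.684² ≈ 0.959
  n=2: λ₂ = 2.8π²/2.684² ≈ 3.836 (4× faster decay)
  n=3: λ₃ = 6.3π²/2.684² ≈ 8.631 (9× faster decay)
As t → ∞, higher modes decay exponentially faster. The n=1 mode dominates: v ~ c₁ sin(πx/2.684) e^{-λ₁t}.
Decay rate: λ₁ = 0.7π²/2.684² ≈ 0.959.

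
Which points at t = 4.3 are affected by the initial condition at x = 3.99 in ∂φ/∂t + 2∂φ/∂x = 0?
At x = 12.59. The characteristic carries data from (3.99, 0) to (12.59, 4.3).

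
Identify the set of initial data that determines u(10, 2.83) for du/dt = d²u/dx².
The entire real line. The heat equation has infinite propagation speed: any initial disturbance instantly affects all points (though exponentially small far away).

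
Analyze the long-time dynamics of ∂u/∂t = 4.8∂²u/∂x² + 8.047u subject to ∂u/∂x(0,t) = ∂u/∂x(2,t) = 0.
Long-time behavior: u grows unboundedly. With Neumann BCs the constant mode has diffusion eigenvalue 0, so any r > 0 makes it grow like e^(8.047t); solution grows exponentially.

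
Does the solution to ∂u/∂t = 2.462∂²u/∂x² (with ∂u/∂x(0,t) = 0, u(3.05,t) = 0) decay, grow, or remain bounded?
u → 0. Heat escapes through the Dirichlet boundary.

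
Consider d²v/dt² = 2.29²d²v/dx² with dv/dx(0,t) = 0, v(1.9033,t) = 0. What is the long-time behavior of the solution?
As t → ∞, v oscillates (no decay). Energy is conserved; the solution oscillates indefinitely as standing waves.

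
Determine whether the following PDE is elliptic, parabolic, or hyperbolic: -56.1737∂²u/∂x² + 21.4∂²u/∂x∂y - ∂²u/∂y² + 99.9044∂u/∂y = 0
Coefficients: A = -56.1737, B = 21.4, C = -1. B² - 4AC = 233.2652, which is positive, so the equation is hyperbolic.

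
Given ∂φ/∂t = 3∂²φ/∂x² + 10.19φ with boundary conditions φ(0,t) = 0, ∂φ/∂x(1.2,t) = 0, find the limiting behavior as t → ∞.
φ grows unboundedly. Reaction dominates diffusion (r=10.19 > κπ²/(4L²)≈5.14); solution grows exponentially.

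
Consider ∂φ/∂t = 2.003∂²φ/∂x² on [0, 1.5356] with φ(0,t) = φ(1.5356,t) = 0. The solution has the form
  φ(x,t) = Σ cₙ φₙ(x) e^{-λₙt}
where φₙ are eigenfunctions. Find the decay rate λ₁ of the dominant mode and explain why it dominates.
Eigenvalues: λₙ = 2.003n²π²/1.5356².
First three modes:
  n=1: λ₁ = 2.003π²/1.5356² ≈ 8.383
  n=2: λ₂ = 8.012π²/1.5356² ≈ 33.534 (4× faster decay)
  n=3: λ₃ = 18.027π²/1.5356² ≈ 75.451 (9× faster decay)
As t → ∞, higher modes decay exponentially faster. The n=1 mode dominates: φ ~ c₁ sin(πx/1.5356) e^{-λ₁t}.
Decay rate: λ₁ = 2.003π²/1.5356² ≈ 8.383.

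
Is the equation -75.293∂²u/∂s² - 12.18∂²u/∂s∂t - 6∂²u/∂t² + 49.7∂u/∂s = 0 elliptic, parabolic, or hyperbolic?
Computing B² - 4AC with A = -75.293, B = -12.18, C = -6: discriminant = -1658.6796 (negative). Answer: elliptic.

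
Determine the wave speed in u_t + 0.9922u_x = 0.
Speed = 0.9922. Information travels along x - 0.9922t = const (rightward).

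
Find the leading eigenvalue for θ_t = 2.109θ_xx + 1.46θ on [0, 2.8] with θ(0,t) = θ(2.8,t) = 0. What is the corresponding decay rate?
Eigenvalues: λₙ = 2.109n²π²/2.8² - 1.46.
First three modes:
  n=1: λ₁ = 2.109π²/2.8² - 1.46 ≈ 1.195
  n=2: λ₂ = 8.436π²/2.8² - 1.46 ≈ 9.16
  n=3: λ₃ = 18.981π²/2.8² - 1.46 ≈ 22.435
Since 2.109π²/2.8² ≈ 2.655 > 1.46, all λₙ > 0.
The n=1 mode decays slowest → dominates as t → ∞.
Asymptotic: θ ~ c₁ sin(πx/2.8) e^{-λ₁t} with decay rate λ₁ ≈ 1.195.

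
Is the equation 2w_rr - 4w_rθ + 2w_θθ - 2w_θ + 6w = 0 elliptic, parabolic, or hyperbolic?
Computing B² - 4AC with A = 2, B = -4, C = 2: discriminant = 0 (zero). Answer: parabolic.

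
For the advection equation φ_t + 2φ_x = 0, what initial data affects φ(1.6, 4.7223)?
A single point: x = -7.8446. The characteristic through (1.6, 4.7223) is x - 2t = const, so x = 1.6 - 2·4.7223 = -7.8446.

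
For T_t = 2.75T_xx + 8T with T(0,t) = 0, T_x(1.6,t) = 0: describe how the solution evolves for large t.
T grows unboundedly. Reaction dominates diffusion (r=8 > κπ²/(4L²)≈2.65); solution grows exponentially.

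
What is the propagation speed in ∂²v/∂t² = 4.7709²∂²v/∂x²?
Speed = 4.7709. Information travels along characteristics x = x₀ ± 4.7709t.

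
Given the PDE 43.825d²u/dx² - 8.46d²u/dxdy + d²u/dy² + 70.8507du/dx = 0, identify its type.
The second-order coefficients are A = 43.825, B = -8.46, C = 1. Since B² - 4AC = -103.7284 < 0, this is an elliptic PDE.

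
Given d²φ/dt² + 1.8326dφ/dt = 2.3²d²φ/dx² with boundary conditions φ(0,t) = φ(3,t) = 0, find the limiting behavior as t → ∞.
φ → 0. Damping (γ=1.8326) dissipates energy; oscillations decay exponentially.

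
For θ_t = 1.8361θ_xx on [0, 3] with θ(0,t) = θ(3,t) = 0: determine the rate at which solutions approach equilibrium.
Eigenvalues: λₙ = 1.8361n²π²/3².
First three modes:
  n=1: λ₁ = 1.8361π²/3² ≈ 2.014
  n=2: λ₂ = 7.3444π²/3² ≈ 8.054 (4× faster decay)
  n=3: λ₃ = 16.5249π²/3² ≈ 18.122 (9× faster decay)
As t → ∞, higher modes decay exponentially faster. The n=1 mode dominates: θ ~ c₁ sin(πx/3) e^{-λ₁t}.
Decay rate: λ₁ = 1.8361π²/3² ≈ 2.014.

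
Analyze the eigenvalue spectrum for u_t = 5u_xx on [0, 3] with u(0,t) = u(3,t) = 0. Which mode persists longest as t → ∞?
Eigenvalues: λₙ = 5n²π²/3².
First three modes:
  n=1: λ₁ = 5π²/3² ≈ 5.483
  n=2: λ₂ = 20π²/3² ≈ 21.932 (4× faster decay)
  n=3: λ₃ = 45π²/3² ≈ 49.348 (9× faster decay)
As t → ∞, higher modes decay exponentially faster. The n=1 mode dominates: u ~ c₁ sin(πx/3) e^{-λ₁t}.
Decay rate: λ₁ = 5π²/3² ≈ 5.483.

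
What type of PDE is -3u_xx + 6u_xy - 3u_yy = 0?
With A = -3, B = 6, C = -3, the discriminant is 0. This is a parabolic PDE.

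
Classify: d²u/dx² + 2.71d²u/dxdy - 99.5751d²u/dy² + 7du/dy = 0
Hyperbolic (discriminant = 405.6445).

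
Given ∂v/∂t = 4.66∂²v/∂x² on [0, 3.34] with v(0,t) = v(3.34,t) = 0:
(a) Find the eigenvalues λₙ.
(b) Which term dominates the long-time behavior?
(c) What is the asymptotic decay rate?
Eigenvalues: λₙ = 4.66n²π²/3.34².
First three modes:
  n=1: λ₁ = 4.66π²/3.34² ≈ 4.123
  n=2: λ₂ = 18.64π²/3.34² ≈ 16.491 (4× faster decay)
  n=3: λ₃ = 41.94π²/3.34² ≈ 37.105 (9× faster decay)
As t → ∞, higher modes decay exponentially faster. The n=1 mode dominates: v ~ c₁ sin(πx/3.34) e^{-λ₁t}.
Decay rate: λ₁ = 4.66π²/3.34² ≈ 4.123.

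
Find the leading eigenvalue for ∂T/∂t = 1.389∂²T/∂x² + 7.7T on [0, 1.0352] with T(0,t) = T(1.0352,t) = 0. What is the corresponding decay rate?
Eigenvalues: λₙ = 1.389n²π²/1.0352² - 7.7.
First three modes:
  n=1: λ₁ = 1.389π²/1.0352² - 7.7 ≈ 5.092
  n=2: λ₂ = 5.556π²/1.0352² - 7.7 ≈ 43.47
  n=3: λ₃ = 12.501π²/1.0352² - 7.7 ≈ 107.432
Since 1.389π²/1.0352² ≈ 12.792 > 7.7, all λₙ > 0.
The n=1 mode decays slowest → dominates as t → ∞.
Asymptotic: T ~ c₁ sin(πx/1.0352) e^{-λ₁t} with decay rate λ₁ ≈ 5.092.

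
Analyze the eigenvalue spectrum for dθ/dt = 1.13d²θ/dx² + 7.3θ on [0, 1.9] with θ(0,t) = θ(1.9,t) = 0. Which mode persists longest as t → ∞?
Eigenvalues: λₙ = 1.13n²π²/1.9² - 7.3.
First three modes:
  n=1: λ₁ = 1.13π²/1.9² - 7.3 ≈ -4.211
  n=2: λ₂ = 4.52π²/1.9² - 7.3 ≈ 5.058
  n=3: λ₃ = 10.17π²/1.9² - 7.3 ≈ 20.504
Since 1.13π²/1.9² ≈ 3.089 < 7.3, λ₁ < 0.
The n=1 mode grows fastest (−λₙ is largest for n=1) → dominates.
Asymptotic: θ ~ c₁ sin(πx/1.9) e^{4.211t} (exponential growth at rate −λ₁ ≈ 4.211).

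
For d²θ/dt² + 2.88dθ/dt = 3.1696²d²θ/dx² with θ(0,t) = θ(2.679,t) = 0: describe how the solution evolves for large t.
θ → 0. Damping (γ=2.88) dissipates energy; oscillations decay exponentially.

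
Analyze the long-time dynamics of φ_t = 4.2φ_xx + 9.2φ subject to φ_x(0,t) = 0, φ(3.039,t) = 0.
Long-time behavior: φ grows unboundedly. Reaction dominates diffusion (r=9.2 > κπ²/(4L²)≈1.12); solution grows exponentially.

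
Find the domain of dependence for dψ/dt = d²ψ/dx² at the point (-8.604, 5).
The entire real line. The heat equation has infinite propagation speed: any initial disturbance instantly affects all points (though exponentially small far away).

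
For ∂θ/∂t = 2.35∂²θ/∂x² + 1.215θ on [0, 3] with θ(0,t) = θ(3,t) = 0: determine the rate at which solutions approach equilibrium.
Eigenvalues: λₙ = 2.35n²π²/3² - 1.215.
First three modes:
  n=1: λ₁ = 2.35π²/3² - 1.215 ≈ 1.362
  n=2: λ₂ = 9.4π²/3² - 1.215 ≈ 9.093
  n=3: λ₃ = 21.15π²/3² - 1.215 ≈ 21.979
Since 2.35π²/3² ≈ 2.577 > 1.215, all λₙ > 0.
The n=1 mode decays slowest → dominates as t → ∞.
Asymptotic: θ ~ c₁ sin(πx/3) e^{-λ₁t} with decay rate λ₁ ≈ 1.362.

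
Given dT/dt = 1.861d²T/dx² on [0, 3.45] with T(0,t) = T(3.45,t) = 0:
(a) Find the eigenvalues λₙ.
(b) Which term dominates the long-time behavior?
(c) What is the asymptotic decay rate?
Eigenvalues: λₙ = 1.861n²π²/3.45².
First three modes:
  n=1: λ₁ = 1.861π²/3.45² ≈ 1.543
  n=2: λ₂ = 7.444π²/3.45² ≈ 6.173 (4× faster decay)
  n=3: λ₃ = 16.749π²/3.45² ≈ 13.888 (9× faster decay)
As t → ∞, higher modes decay exponentially faster. The n=1 mode dominates: T ~ c₁ sin(πx/3.45) e^{-λ₁t}.
Decay rate: λ₁ = 1.861π²/3.45² ≈ 1.543.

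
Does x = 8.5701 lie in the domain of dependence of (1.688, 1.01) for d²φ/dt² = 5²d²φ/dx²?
No. The domain of dependence is [-3.362, 6.738], and 8.5701 is outside this interval.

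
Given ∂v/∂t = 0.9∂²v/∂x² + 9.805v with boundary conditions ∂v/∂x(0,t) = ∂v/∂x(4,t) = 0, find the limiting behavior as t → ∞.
v grows unboundedly. With Neumann BCs the constant mode has diffusion eigenvalue 0, so any r > 0 makes it grow like e^(9.805t); solution grows exponentially.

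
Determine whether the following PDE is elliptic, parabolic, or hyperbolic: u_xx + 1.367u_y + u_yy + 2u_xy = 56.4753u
Rewriting in standard form: u_xx + 2u_xy + u_yy + 1.367u_y - 56.4753u = 0. Coefficients: A = 1, B = 2, C = 1. B² - 4AC = 0, which is zero, so the equation is parabolic.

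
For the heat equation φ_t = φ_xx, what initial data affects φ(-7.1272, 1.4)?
The entire real line. The heat equation has infinite propagation speed: any initial disturbance instantly affects all points (though exponentially small far away).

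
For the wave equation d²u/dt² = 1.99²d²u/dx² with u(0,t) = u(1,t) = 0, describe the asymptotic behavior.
u oscillates (no decay). Energy is conserved; the solution oscillates indefinitely as standing waves.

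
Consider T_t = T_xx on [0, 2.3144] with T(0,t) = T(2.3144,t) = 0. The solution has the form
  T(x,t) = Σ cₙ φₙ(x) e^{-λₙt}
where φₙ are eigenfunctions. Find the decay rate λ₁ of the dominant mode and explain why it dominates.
Eigenvalues: λₙ = n²π²/2.3144².
First three modes:
  n=1: λ₁ = π²/2.3144² ≈ 1.843
  n=2: λ₂ = 4π²/2.3144² ≈ 7.37 (4× faster decay)
  n=3: λ₃ = 9π²/2.3144² ≈ 16.583 (9× faster decay)
As t → ∞, higher modes decay exponentially faster. The n=1 mode dominates: T ~ c₁ sin(πx/2.3144) e^{-λ₁t}.
Decay rate: λ₁ = π²/2.3144² ≈ 1.843.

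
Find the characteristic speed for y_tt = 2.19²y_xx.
Speed = 2.19. Information travels along characteristics x = x₀ ± 2.19t.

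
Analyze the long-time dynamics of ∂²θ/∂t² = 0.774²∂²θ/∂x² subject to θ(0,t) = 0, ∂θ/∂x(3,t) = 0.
Long-time behavior: θ oscillates (no decay). Energy is conserved; the solution oscillates indefinitely as standing waves.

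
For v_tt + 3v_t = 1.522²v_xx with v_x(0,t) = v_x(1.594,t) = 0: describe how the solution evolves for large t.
v → constant (steady state). Damping (γ=3) dissipates the nonconstant modes; with Neumann BCs the spatial average obeys M''+γM'=0 and tends to a finite limit.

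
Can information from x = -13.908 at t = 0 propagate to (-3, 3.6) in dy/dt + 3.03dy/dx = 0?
Yes. The characteristic through (-3, 3.6) passes through x = -13.908.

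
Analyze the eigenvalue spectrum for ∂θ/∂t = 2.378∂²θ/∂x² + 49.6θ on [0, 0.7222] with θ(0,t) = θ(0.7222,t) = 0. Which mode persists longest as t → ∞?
Eigenvalues: λₙ = 2.378n²π²/0.7222² - 49.6.
First three modes:
  n=1: λ₁ = 2.378π²/0.7222² - 49.6 ≈ -4.602
  n=2: λ₂ = 9.512π²/0.7222² - 49.6 ≈ 130.393
  n=3: λ₃ = 21.402π²/0.7222² - 49.6 ≈ 355.385
Since 2.378π²/0.7222² ≈ 44.998 < 49.6, λ₁ < 0.
The n=1 mode grows fastest (−λₙ is largest for n=1) → dominates.
Asymptotic: θ ~ c₁ sin(πx/0.7222) e^{4.602t} (exponential growth at rate −λ₁ ≈ 4.602).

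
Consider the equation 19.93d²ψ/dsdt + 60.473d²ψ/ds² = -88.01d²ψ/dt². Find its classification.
Rewriting in standard form: 60.473d²ψ/ds² + 19.93d²ψ/dsdt + 88.01d²ψ/dt² = 0. Elliptic. (A = 60.473, B = 19.93, C = 88.01 gives B² - 4AC = -20891.71002.)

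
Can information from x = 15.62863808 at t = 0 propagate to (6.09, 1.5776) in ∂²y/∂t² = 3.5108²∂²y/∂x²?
No. The domain of dependence is [0.55136192, 11.62863808], and 15.62863808 is outside this interval.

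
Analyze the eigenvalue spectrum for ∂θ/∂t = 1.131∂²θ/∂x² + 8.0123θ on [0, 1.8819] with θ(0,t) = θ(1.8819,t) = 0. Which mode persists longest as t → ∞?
Eigenvalues: λₙ = 1.131n²π²/1.8819² - 8.0123.
First three modes:
  n=1: λ₁ = 1.131π²/1.8819² - 8.0123 ≈ -4.86
  n=2: λ₂ = 4.524π²/1.8819² - 8.0123 ≈ 4.595
  n=3: λ₃ = 10.179π²/1.8819² - 8.0123 ≈ 20.355
Since 1.131π²/1.8819² ≈ 3.152 < 8.0123, λ₁ < 0.
The n=1 mode grows fastest (−λₙ is largest for n=1) → dominates.
Asymptotic: θ ~ c₁ sin(πx/1.8819) e^{4.86t} (exponential growth at rate −λ₁ ≈ 4.86).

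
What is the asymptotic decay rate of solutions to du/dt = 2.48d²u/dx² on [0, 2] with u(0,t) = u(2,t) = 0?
Eigenvalues: λₙ = 2.48n²π²/2².
First three modes:
  n=1: λ₁ = 2.48π²/2² ≈ 6.119
  n=2: λ₂ = 9.92π²/2² ≈ 24.477 (4× faster decay)
  n=3: λ₃ = 22.32π²/2² ≈ 55.072 (9× faster decay)
As t → ∞, higher modes decay exponentially faster. The n=1 mode dominates: u ~ c₁ sin(πx/2) e^{-λ₁t}.
Decay rate: λ₁ = 2.48π²/2² ≈ 6.119.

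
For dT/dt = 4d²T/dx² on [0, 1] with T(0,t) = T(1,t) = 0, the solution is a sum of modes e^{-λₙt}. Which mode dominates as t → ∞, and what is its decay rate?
Eigenvalues: λₙ = 4n²π².
First three modes:
  n=1: λ₁ = 4π² ≈ 39.478
  n=2: λ₂ = 16π² ≈ 157.914 (4× faster decay)
  n=3: λ₃ = 36π² ≈ 355.306 (9× faster decay)
As t → ∞, higher modes decay exponentially faster. The n=1 mode dominates: T ~ c₁ sin(πx) e^{-λ₁t}.
Decay rate: λ₁ = 4π² ≈ 39.478.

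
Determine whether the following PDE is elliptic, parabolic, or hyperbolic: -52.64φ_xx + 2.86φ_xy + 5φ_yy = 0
Coefficients: A = -52.64, B = 2.86, C = 5. B² - 4AC = 1060.9796, which is positive, so the equation is hyperbolic.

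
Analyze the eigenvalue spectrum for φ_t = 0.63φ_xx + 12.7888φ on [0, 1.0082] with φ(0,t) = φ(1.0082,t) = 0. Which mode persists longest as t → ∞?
Eigenvalues: λₙ = 0.63n²π²/1.0082² - 12.7888.
First three modes:
  n=1: λ₁ = 0.63π²/1.0082² - 12.7888 ≈ -6.672
  n=2: λ₂ = 2.52π²/1.0082² - 12.7888 ≈ 11.68
  n=3: λ₃ = 5.67π²/1.0082² - 12.7888 ≈ 42.265
Since 0.63π²/1.0082² ≈ 6.117 < 12.7888, λ₁ < 0.
The n=1 mode grows fastest (−λₙ is largest for n=1) → dominates.
Asymptotic: φ ~ c₁ sin(πx/1.0082) e^{6.672t} (exponential growth at rate −λ₁ ≈ 6.672).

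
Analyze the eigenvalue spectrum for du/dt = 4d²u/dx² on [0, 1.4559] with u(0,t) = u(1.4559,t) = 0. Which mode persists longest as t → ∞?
Eigenvalues: λₙ = 4n²π²/1.4559².
First three modes:
  n=1: λ₁ = 4π²/1.4559² ≈ 18.625
  n=2: λ₂ = 16π²/1.4559² ≈ 74.5 (4× faster decay)
  n=3: λ₃ = 36π²/1.4559² ≈ 167.625 (9× faster decay)
As t → ∞, higher modes decay exponentially faster. The n=1 mode dominates: u ~ c₁ sin(πx/1.4559) e^{-λ₁t}.
Decay rate: λ₁ = 4π²/1.4559² ≈ 18.625.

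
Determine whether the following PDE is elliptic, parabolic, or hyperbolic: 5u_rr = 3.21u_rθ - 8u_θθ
Rewriting in standard form: 5u_rr - 3.21u_rθ + 8u_θθ = 0. Coefficients: A = 5, B = -3.21, C = 8. B² - 4AC = -149.6959, which is negative, so the equation is elliptic.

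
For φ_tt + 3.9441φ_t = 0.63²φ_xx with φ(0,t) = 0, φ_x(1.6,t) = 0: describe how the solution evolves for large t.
φ → 0. Damping (γ=3.9441) dissipates energy; oscillations decay exponentially.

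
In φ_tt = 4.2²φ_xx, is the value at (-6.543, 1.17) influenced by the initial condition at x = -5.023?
Yes. The domain of dependence is [-11.457, -1.629], and -5.023 ∈ [-11.457, -1.629].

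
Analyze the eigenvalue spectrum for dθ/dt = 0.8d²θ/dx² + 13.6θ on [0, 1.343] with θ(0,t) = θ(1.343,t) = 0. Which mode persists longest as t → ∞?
Eigenvalues: λₙ = 0.8n²π²/1.343² - 13.6.
First three modes:
  n=1: λ₁ = 0.8π²/1.343² - 13.6 ≈ -9.222
  n=2: λ₂ = 3.2π²/1.343² - 13.6 ≈ 3.91
  n=3: λ₃ = 7.2π²/1.343² - 13.6 ≈ 25.799
Since 0.8π²/1.343² ≈ 4.378 < 13.6, λ₁ < 0.
The n=1 mode grows fastest (−λₙ is largest for n=1) → dominates.
Asymptotic: θ ~ c₁ sin(πx/1.343) e^{9.222t} (exponential growth at rate −λ₁ ≈ 9.222).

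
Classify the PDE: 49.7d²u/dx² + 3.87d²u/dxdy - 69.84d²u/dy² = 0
A = 49.7, B = 3.87, C = -69.84. Discriminant B² - 4AC = 13899.1689. Since 13899.1689 > 0, hyperbolic.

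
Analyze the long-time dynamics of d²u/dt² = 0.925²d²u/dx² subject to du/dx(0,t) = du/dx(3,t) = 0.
Long-time behavior: u oscillates about a mean that drifts linearly in t (generically unbounded; no decay). There is no damping, so the nonconstant modes persist as standing waves (energy conserved, no decay). But with Neumann conditions at both ends the constant mode has eigenvalue 0: the spatial mean M(t) of u satisfies M'' = 0, so M(t) = M(0) + M'(0)·t. Unless the initial velocity has zero mean (∫u_t(x,0)dx = 0), the solution grows linearly in t (unbounded, though not exponentially); if it does have zero mean, the solution stays bounded and simply oscillates.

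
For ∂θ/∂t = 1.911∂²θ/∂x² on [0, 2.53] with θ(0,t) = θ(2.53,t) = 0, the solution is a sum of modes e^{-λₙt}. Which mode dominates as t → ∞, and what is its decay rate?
Eigenvalues: λₙ = 1.911n²π²/2.53².
First three modes:
  n=1: λ₁ = 1.911π²/2.53² ≈ 2.947
  n=2: λ₂ = 7.644π²/2.53² ≈ 11.786 (4× faster decay)
  n=3: λ₃ = 17.199π²/2.53² ≈ 26.519 (9× faster decay)
As t → ∞, higher modes decay exponentially faster. The n=1 mode dominates: θ ~ c₁ sin(πx/2.53) e^{-λ₁t}.
Decay rate: λ₁ = 1.911π²/2.53² ≈ 2.947.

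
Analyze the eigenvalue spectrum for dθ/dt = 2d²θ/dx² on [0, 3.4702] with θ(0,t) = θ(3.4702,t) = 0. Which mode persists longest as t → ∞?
Eigenvalues: λₙ = 2n²π²/3.4702².
First three modes:
  n=1: λ₁ = 2π²/3.4702² ≈ 1.639
  n=2: λ₂ = 8π²/3.4702² ≈ 6.557 (4× faster decay)
  n=3: λ₃ = 18π²/3.4702² ≈ 14.752 (9× faster decay)
As t → ∞, higher modes decay exponentially faster. The n=1 mode dominates: θ ~ c₁ sin(πx/3.4702) e^{-λ₁t}.
Decay rate: λ₁ = 2π²/3.4702² ≈ 1.639.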